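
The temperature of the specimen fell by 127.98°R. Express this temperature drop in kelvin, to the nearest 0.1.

Only the scale ratio 5/9 matters for a change in temperature.
127.98 × 5/9 = 71.1.

71.1 K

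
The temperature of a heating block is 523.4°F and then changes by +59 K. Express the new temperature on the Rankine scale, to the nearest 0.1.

Initial temperature in Celsius: (523.4 - 32) × 5/9 = 273.0000°C.
The 59 K change is an interval; Kelvin and Celsius degrees are the same size, so ΔC = +59°C.
Final Celsius temperature: 273.0000 + 59.0000 = 332.0000°C.
In Rankine: 332.0000 × 1.8 + 491.67 = 1089.3°R.

1089.3°R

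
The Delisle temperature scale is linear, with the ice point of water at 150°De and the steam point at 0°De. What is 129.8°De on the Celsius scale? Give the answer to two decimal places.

13.47°C

Linear interpolation between the fixed points: C = (129.8 - 150) × 100 / (0 - 150) = 13.4667°C.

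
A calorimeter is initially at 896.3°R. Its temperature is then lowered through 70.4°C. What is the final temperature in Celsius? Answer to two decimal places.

154.39°C

Initial temperature in Celsius: (896.3 - 491.67) × 5/9 = 224.7944°C.
Final Celsius temperature: 224.7944 - 70.4000 = 154.3944°C.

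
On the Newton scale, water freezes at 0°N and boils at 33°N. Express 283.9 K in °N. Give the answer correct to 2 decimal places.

First in Celsius: 283.9 - 273.15 = 10.7500°C.
Linearly onto the Newton scale: 0 + (10.7500 / 100) × (33 - 0) = 3.55°N.

3.55°N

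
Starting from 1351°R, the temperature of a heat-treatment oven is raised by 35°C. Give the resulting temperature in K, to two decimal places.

Initial temperature in Celsius: (1351 - 491.67) × 5/9 = 477.4056°C.
Final Celsius temperature: 477.4056 + 35.0000 = 512.4056°C.
In kelvin: 512.4056 + 273.15 = 785.56 K.

785.56 K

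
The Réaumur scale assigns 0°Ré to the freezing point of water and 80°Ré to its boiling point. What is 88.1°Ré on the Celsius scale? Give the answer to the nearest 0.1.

110.1°C

Linear interpolation between the fixed points: C = (88.1 - 0) × 100 / (80 - 0) = 110.1250°C.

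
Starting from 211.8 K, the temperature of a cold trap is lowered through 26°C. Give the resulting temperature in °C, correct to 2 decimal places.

-87.35°C

Initial temperature in Celsius: 211.8 - 273.15 = -61.3500°C.
Final Celsius temperature: -61.3500 - 26.0000 = -87.3500°C.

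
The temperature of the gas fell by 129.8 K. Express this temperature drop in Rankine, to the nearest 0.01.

233.64°R

An interval of 1 K corresponds to 1.8°R.
129.8 × 1.8 = 233.64.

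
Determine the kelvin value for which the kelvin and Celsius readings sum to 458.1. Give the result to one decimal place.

Let K be the kelvin reading. The Celsius reading is C = 1·K - 273.15.
Require K + C = 458.1: (2)·K - 273.15 = 458.1.
K = (458.1 + 273.15) / (2) = 365.6.

365.6 K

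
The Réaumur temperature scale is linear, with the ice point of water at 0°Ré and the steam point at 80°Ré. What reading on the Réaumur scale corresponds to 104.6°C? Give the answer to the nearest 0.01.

Linearly onto the Réaumur scale: 0 + (104.6000 / 100) × (80 - 0) = 83.68°Ré.

83.68°Ré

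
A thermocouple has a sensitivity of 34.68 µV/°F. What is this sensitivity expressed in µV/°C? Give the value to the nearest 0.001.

62.424 µV/°C

The quantity depends on a temperature interval, so only the ratio of degree sizes applies; the offset between the scales is irrelevant.
A change of 1°C is a change of 1.8°F, so per °C the value is 34.68 × 1.8 = 62.424.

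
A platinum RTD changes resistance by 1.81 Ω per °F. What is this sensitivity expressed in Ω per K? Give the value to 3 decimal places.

3.258 Ω per K

The quantity depends on a temperature interval, so only the ratio of degree sizes applies; the offset between the scales is irrelevant.
A change of 1 K is a change of 1.8°F, so per K the value is 1.81 × 1.8 = 3.258.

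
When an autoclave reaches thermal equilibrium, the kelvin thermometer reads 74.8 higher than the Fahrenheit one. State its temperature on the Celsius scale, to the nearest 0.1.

Let x be the Fahrenheit reading; then the kelvin reading is 5/9·x + 255.372.
(5/9·x + 255.372) - x = 74.8  ⇒  (-4/9)·x = -180.572  ⇒  x = 406.2875°F.
In Celsius: (406.2875 - 32) × 5/9 = 207.9°C.

207.9°C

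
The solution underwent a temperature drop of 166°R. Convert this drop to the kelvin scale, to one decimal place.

92.2 K

For a temperature interval the offset drops out; only the factor 5/9 applies.
166 × 5/9 = 92.2.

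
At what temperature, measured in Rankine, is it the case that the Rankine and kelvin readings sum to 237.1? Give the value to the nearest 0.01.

152.42°R

Let R be the Rankine reading. The kelvin reading is K = 5/9·R.
Require R + K = 237.1: (14/9)·R = 237.1.
R = (237.1) / (14/9) = 152.42.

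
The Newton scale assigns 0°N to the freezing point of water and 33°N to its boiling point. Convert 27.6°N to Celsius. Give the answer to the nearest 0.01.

83.64°C

Linear interpolation between the fixed points: C = (27.6 - 0) × 100 / (33 - 0) = 83.6364°C.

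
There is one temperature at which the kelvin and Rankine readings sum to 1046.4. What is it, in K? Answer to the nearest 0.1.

373.7 K

Let K be the kelvin reading. The Rankine reading is R = 1.8·K.
Require K + R = 1046.4: (2.8)·K = 1046.4.
K = (1046.4) / (2.8) = 373.7.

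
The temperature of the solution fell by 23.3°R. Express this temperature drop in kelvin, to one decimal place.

Only the scale ratio 5/9 matters for a change in temperature.
23.3 × 5/9 = 12.9.

12.9 K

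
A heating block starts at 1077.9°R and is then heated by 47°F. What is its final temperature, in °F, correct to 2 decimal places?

Initial temperature in Celsius: (1077.9 - 491.67) × 5/9 = 325.6833°C.
The 47°F change is an interval, so only the factor 5/9 applies: +47 × 5/9 = +26.1111°C.
Final Celsius temperature: 325.6833 + 26.1111 = 351.7944°C.
In Fahrenheit: 351.7944 × 1.8 + 32 = 665.23°F.

665.23°F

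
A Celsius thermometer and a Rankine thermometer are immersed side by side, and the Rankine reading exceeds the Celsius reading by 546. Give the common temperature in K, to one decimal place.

341.1 K

Let x be the Celsius reading; then the Rankine reading is 1.8·x + 491.67.
(1.8·x + 491.67) - x = 546  ⇒  (0.8)·x = 54.33  ⇒  x = 67.9125°C.
In kelvin: 67.9125 + 273.15 = 341.1 K.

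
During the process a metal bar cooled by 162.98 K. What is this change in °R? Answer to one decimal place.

An interval of 1 K corresponds to 1.8°R.
162.98 × 1.8 = 293.4.

293.4°R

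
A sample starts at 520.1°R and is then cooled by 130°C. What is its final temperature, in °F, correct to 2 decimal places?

-173.57°F

Initial temperature in Celsius: (520.1 - 491.67) × 5/9 = 15.7944°C.
Final Celsius temperature: 15.7944 - 130.0000 = -114.2056°C.
In Fahrenheit: -114.2056 × 1.8 + 32 = -173.57°F.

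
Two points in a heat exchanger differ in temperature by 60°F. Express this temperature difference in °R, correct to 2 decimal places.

60.00°R

Fahrenheit and Rankine degrees are the same size, so the interval is unchanged: 60.00.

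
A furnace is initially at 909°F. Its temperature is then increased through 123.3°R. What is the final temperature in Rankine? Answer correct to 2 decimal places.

1491.97°R

Initial temperature in Celsius: (909 - 32) × 5/9 = 487.2222°C.
The 123.3°R change is an interval, so only the factor 5/9 applies: +123.3 × 5/9 = +68.5000°C.
Final Celsius temperature: 487.2222 + 68.5000 = 555.7222°C.
In Rankine: 555.7222 × 1.8 + 491.67 = 1491.97°R.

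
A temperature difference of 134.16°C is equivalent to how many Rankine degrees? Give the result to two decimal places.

For a temperature interval the offset drops out; only the factor 1.8 applies.
134.16 × 1.8 = 241.49.

241.49°R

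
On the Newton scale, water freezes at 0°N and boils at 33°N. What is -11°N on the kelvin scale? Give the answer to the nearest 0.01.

Linear interpolation between the fixed points: C = (-11 - 0) × 100 / (33 - 0) = -33.3333°C.
Then -33.3333 + 273.15 = 239.82 K.

239.82 K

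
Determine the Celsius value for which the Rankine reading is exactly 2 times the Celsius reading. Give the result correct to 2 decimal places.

2458.35°C

Let C be the Celsius reading. The Rankine reading is R = 1.8·C + 491.67.
Require R = 2·C: 1.8·C + 491.67 = 2·C.
(-0.2)·C = -491.67  ⇒  C = 2458.35.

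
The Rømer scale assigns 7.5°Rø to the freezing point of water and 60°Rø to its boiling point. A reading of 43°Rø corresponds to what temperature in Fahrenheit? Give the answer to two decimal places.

153.71°F

Linear interpolation between the fixed points: C = (43 - 7.5) × 100 / (60 - 7.5) = 67.6190°C.
Then 67.6190 × 1.8 + 32 = 153.71°F.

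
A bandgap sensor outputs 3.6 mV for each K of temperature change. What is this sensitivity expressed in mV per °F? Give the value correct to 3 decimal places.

2.000 mV per °F

The quantity depends on a temperature interval, so only the ratio of degree sizes applies; the offset between the scales is irrelevant.
A change of 1°F is a change of 5/9 K, so per °F the value is 3.6 × 5/9 = 2.000.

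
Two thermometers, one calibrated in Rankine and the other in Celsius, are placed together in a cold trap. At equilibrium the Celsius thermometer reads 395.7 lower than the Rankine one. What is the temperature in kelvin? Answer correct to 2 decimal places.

Let x be the Rankine reading; then the Celsius reading is 5/9·x - 273.15.
(5/9·x - 273.15) - x = -395.7  ⇒  (-4/9)·x = -122.55  ⇒  x = 275.7375°R.
In Celsius: (275.7375 - 491.67) × 5/9 = -119.9625°C.
In kelvin: -119.9625 + 273.15 = 153.19 K.

153.19 K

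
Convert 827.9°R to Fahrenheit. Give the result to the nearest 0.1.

368.2°F

In Celsius: (827.9 - 491.67) × 5/9 = 186.7944°C.
In Fahrenheit: 186.7944 × 1.8 + 32 = 368.2°F.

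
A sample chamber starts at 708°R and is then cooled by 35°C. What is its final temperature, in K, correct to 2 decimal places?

358.33 K

Initial temperature in Celsius: (708 - 491.67) × 5/9 = 120.1833°C.
Final Celsius temperature: 120.1833 - 35.0000 = 85.1833°C.
In kelvin: 85.1833 + 273.15 = 358.33 K.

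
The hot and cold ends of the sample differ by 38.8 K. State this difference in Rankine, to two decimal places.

Only the scale ratio 1.8 matters for a change in temperature.
38.8 × 1.8 = 69.84.

69.84°R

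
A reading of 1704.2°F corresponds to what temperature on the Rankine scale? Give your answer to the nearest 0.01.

In Celsius: (1704.2 - 32) × 5/9 = 929.0000°C.
In Rankine: 929.0000 × 1.8 + 491.67 = 2163.87°R.

2163.87°R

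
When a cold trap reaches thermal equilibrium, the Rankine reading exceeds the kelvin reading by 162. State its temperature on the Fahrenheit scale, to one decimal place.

Let x be the Rankine reading; then the kelvin reading is 5/9·x.
(5/9·x) - x = -162  ⇒  (-4/9)·x = -162  ⇒  x = 364.5000°R.
In Celsius: (364.5 - 491.67) × 5/9 = -70.6500°C.
In Fahrenheit: -70.6500 × 1.8 + 32 = -95.2°F.

-95.2°F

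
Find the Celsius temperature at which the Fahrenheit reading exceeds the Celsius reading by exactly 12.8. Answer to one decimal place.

-24.0°C

Let C be the Celsius reading. The Fahrenheit reading is F = 1.8·C + 32.
Require F - C = 12.8: (0.8)·C + 32 = 12.8.
C = (12.8 - 32) / (0.8) = -24.0.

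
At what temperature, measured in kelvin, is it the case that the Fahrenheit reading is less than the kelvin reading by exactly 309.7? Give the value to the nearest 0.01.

Let K be the kelvin reading. The Fahrenheit reading is F = 1.8·K - 459.67.
Require F - K = -309.7: (0.8)·K - 459.67 = -309.7.
K = (-309.7 + 459.67) / (0.8) = 187.46.

187.46 K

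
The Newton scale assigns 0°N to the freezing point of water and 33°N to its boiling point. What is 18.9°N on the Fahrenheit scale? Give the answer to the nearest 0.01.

Linear interpolation between the fixed points: C = (18.9 - 0) × 100 / (33 - 0) = 57.2727°C.
Then 57.2727 × 1.8 + 32 = 135.09°F.

135.09°F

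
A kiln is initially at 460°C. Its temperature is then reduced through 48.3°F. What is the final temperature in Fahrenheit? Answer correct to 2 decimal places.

811.70°F

The 48.3°F change is an interval, so only the factor 5/9 applies: -48.3 × 5/9 = -26.8333°C.
Final Celsius temperature: 460.0000 - 26.8333 = 433.1667°C.
In Fahrenheit: 433.1667 × 1.8 + 32 = 811.70°F.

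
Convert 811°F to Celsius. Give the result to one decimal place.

In Celsius: (811 - 32) × 5/9 = 432.7778°C.

432.8°C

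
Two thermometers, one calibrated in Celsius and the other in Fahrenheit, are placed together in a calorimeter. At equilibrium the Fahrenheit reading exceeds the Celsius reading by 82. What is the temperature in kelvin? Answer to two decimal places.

335.65 K

Let x be the Celsius reading; then the Fahrenheit reading is 1.8·x + 32.
(1.8·x + 32) - x = 82  ⇒  (0.8)·x = 50  ⇒  x = 62.5000°C.
In kelvin: 62.5000 + 273.15 = 335.65 K.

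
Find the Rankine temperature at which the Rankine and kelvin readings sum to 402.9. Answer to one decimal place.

259.0°R

Let R be the Rankine reading. The kelvin reading is K = 5/9·R.
Require R + K = 402.9: (14/9)·R = 402.9.
R = (402.9) / (14/9) = 259.0.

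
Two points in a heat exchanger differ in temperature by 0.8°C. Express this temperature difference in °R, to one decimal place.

1.4°R

An interval of 1°C corresponds to 1.8°R.
0.8 × 1.8 = 1.4.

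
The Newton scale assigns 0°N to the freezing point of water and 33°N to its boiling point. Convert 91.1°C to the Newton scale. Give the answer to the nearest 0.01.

30.06°N

Linearly onto the Newton scale: 0 + (91.1000 / 100) × (33 - 0) = 30.06°N.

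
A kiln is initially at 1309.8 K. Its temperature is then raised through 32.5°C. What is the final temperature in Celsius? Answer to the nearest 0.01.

Initial temperature in Celsius: 1309.8 - 273.15 = 1036.6500°C.
Final Celsius temperature: 1036.6500 + 32.5000 = 1069.1500°C.

1069.15°C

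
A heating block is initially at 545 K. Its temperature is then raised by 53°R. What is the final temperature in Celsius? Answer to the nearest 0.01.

Initial temperature in Celsius: 545 - 273.15 = 271.8500°C.
The 53°R change is an interval, so only the factor 5/9 applies: +53 × 5/9 = +29.4444°C.
Final Celsius temperature: 271.8500 + 29.4444 = 301.2944°C.

301.29°C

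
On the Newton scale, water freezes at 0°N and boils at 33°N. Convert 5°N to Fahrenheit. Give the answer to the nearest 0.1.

Linear interpolation between the fixed points: C = (5 - 0) × 100 / (33 - 0) = 15.1515°C.
Then 15.1515 × 1.8 + 32 = 59.3°F.

59.3°F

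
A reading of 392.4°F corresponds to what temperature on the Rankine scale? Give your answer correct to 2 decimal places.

852.07°R

In Celsius: (392.4 - 32) × 5/9 = 200.2222°C.
In Rankine: 200.2222 × 1.8 + 491.67 = 852.07°R.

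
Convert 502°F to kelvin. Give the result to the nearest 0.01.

In Celsius: (502 - 32) × 5/9 = 261.1111°C.
In kelvin: 261.1111 + 273.15 = 534.26 K.

534.26 K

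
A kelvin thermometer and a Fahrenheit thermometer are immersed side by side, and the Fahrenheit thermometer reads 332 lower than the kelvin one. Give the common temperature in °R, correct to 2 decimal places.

287.26°R

Let x be the kelvin reading; then the Fahrenheit reading is 1.8·x - 459.67.
(1.8·x - 459.67) - x = -332  ⇒  (0.8)·x = 127.67  ⇒  x = 159.5875 K.
In Celsius: 159.5875 - 273.15 = -113.5625°C.
In Rankine: -113.5625 × 1.8 + 491.67 = 287.26°R.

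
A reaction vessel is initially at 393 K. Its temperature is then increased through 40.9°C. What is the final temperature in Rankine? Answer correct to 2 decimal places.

781.02°R

Initial temperature in Celsius: 393 - 273.15 = 119.8500°C.
Final Celsius temperature: 119.8500 + 40.9000 = 160.7500°C.
In Rankine: 160.7500 × 1.8 + 491.67 = 781.02°R.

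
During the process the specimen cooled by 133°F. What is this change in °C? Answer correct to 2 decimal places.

73.89°C

Only the scale ratio 5/9 matters for a change in temperature.
133 × 5/9 = 73.89.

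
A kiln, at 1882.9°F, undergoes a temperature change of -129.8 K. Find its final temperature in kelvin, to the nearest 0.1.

1171.6 K

Initial temperature in Celsius: (1882.9 - 32) × 5/9 = 1028.2778°C.
The 129.8 K change is an interval; Kelvin and Celsius degrees are the same size, so ΔC = -129.8°C.
Final Celsius temperature: 1028.2778 - 129.8000 = 898.4778°C.
In kelvin: 898.4778 + 273.15 = 1171.6 K.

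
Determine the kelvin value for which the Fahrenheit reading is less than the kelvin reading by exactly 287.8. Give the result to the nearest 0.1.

Let K be the kelvin reading. The Fahrenheit reading is F = 1.8·K - 459.67.
Require F - K = -287.8: (0.8)·K - 459.67 = -287.8.
K = (-287.8 + 459.67) / (0.8) = 214.8.

214.8 K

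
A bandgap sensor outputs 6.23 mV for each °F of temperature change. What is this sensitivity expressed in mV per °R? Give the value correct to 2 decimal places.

6.23 mV per °R

Since only a temperature interval is involved, the additive offset between the scales drops out.
A change of 1°R is a change of 1°F, so per °R the value is 6.23 × 1 = 6.23.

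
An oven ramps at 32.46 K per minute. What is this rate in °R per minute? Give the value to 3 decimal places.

The quantity depends on a temperature interval, so only the ratio of degree sizes applies; the offset between the scales is irrelevant.
A change of 1 K is a change of 1.8°R, so 32.46 × 1.8 = 58.428.

58.428 °R/minute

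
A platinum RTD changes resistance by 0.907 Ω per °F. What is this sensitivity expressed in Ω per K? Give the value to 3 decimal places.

Since only a temperature interval is involved, the additive offset between the scales drops out.
A change of 1 K is a change of 1.8°F, so per K the value is 0.907 × 1.8 = 1.633.

1.633 Ω per K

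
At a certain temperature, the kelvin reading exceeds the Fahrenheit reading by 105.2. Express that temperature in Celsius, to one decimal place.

169.9°C

Let x be the Fahrenheit reading; then the kelvin reading is 5/9·x + 255.372.
(5/9·x + 255.372) - x = 105.2  ⇒  (-4/9)·x = -150.172  ⇒  x = 337.8875°F.
In Celsius: (337.8875 - 32) × 5/9 = 169.9°C.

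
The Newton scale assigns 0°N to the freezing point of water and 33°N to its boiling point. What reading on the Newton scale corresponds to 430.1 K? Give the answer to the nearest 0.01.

51.79°N

First in Celsius: 430.1 - 273.15 = 156.9500°C.
Linearly onto the Newton scale: 0 + (156.9500 / 100) × (33 - 0) = 51.79°N.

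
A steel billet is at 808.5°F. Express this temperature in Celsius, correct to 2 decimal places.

In Celsius: (808.5 - 32) × 5/9 = 431.3889°C.

431.39°C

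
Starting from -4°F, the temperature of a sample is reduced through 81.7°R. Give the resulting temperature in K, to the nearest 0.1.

Initial temperature in Celsius: (-4 - 32) × 5/9 = -20.0000°C.
The 81.7°R change is an interval, so only the factor 5/9 applies: -81.7 × 5/9 = -45.3889°C.
Final Celsius temperature: -20.0000 - 45.3889 = -65.3889°C.
In kelvin: -65.3889 + 273.15 = 207.8 K.

207.8 K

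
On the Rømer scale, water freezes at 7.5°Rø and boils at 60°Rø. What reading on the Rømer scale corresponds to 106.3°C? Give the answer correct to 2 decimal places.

Linearly onto the Rømer scale: 7.5 + (106.3000 / 100) × (60 - 7.5) = 63.31°Rø.

63.31°Rø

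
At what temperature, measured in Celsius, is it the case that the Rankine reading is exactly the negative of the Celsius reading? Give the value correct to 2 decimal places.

-175.60°C

Let C be the Celsius reading. The Rankine reading is R = 1.8·C + 491.67.
Require R = -1·C: 1.8·C + 491.67 = -1·C.
(2.8)·C = -491.67  ⇒  C = -175.60.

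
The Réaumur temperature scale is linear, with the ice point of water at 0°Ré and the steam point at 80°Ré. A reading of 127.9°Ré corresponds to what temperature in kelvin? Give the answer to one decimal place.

433.0 K

Linear interpolation between the fixed points: C = (127.9 - 0) × 100 / (80 - 0) = 159.8750°C.
Then 159.8750 + 273.15 = 433.0 K.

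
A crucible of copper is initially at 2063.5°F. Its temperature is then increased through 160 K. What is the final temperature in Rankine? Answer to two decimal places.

Initial temperature in Celsius: (2063.5 - 32) × 5/9 = 1128.6111°C.
The 160 K change is an interval; Kelvin and Celsius degrees are the same size, so ΔC = +160°C.
Final Celsius temperature: 1128.6111 + 160.0000 = 1288.6111°C.
In Rankine: 1288.6111 × 1.8 + 491.67 = 2811.17°R.

2811.17°R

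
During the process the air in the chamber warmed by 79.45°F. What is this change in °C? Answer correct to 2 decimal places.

44.14°C

For a temperature interval the offset drops out; only the factor 5/9 applies.
79.45 × 5/9 = 44.14.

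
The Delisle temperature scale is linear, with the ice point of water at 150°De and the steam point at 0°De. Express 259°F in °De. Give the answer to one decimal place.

First in Celsius: (259 - 32) × 5/9 = 126.1111°C.
Linearly onto the Delisle scale: 150 + (126.1111 / 100) × (0 - 150) = -39.2°De.

-39.2°De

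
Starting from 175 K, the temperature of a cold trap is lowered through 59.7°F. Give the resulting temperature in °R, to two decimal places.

255.30°R

Initial temperature in Celsius: 175 - 273.15 = -98.1500°C.
The 59.7°F change is an interval, so only the factor 5/9 applies: -59.7 × 5/9 = -33.1667°C.
Final Celsius temperature: -98.1500 - 33.1667 = -131.3167°C.
In Rankine: -131.3167 × 1.8 + 491.67 = 255.30°R.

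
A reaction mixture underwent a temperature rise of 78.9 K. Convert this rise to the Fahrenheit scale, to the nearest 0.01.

142.02°F

For a temperature interval the offset drops out; only the factor 1.8 applies.
78.9 × 1.8 = 142.02.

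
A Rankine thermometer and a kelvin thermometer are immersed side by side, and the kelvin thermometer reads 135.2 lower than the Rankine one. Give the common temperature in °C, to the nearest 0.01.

Let x be the Rankine reading; then the kelvin reading is 5/9·x.
(5/9·x) - x = -135.2  ⇒  (-4/9)·x = -135.2  ⇒  x = 304.2000°R.
In Celsius: (304.2 - 491.67) × 5/9 = -104.15°C.

-104.15°C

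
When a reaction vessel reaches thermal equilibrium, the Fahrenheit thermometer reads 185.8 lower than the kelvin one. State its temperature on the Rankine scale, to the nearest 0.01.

616.21°R

Let x be the kelvin reading; then the Fahrenheit reading is 1.8·x - 459.67.
(1.8·x - 459.67) - x = -185.8  ⇒  (0.8)·x = 273.87  ⇒  x = 342.3375 K.
In Celsius: 342.3375 - 273.15 = 69.1875°C.
In Rankine: 69.1875 × 1.8 + 491.67 = 616.21°R.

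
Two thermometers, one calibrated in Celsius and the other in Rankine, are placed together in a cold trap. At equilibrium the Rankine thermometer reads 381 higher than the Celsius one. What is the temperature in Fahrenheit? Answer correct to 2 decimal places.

-217.01°F

Let x be the Celsius reading; then the Rankine reading is 1.8·x + 491.67.
(1.8·x + 491.67) - x = 381  ⇒  (0.8)·x = -110.67  ⇒  x = -138.3375°C.
In Fahrenheit: -138.3375 × 1.8 + 32 = -217.01°F.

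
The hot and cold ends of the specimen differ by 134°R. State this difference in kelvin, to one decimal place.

For a temperature interval the offset drops out; only the factor 5/9 applies.
134 × 5/9 = 74.4.

74.4 K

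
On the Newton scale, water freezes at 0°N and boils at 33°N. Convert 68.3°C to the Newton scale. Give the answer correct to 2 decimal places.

Linearly onto the Newton scale: 0 + (68.3000 / 100) × (33 - 0) = 22.54°N.

22.54°N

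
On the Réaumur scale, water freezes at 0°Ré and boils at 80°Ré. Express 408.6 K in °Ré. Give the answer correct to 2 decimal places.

108.36°Ré

First in Celsius: 408.6 - 273.15 = 135.4500°C.
Linearly onto the Réaumur scale: 0 + (135.4500 / 100) × (80 - 0) = 108.36°Ré.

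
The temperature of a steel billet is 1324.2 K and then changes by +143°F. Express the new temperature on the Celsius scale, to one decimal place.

1130.5°C

Initial temperature in Celsius: 1324.2 - 273.15 = 1051.0500°C.
The 143°F change is an interval, so only the factor 5/9 applies: +143 × 5/9 = +79.4444°C.
Final Celsius temperature: 1051.0500 + 79.4444 = 1130.4944°C.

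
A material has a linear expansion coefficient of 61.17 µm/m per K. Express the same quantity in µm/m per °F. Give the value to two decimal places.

33.98 µm/m per °F

The quantity depends on a temperature interval, so only the ratio of degree sizes applies; the offset between the scales is irrelevant.
A change of 1°F is a change of 5/9 K, so per °F the value is 61.17 × 5/9 = 33.98.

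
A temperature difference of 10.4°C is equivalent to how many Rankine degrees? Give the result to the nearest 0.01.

18.72°R

For a temperature interval the offset drops out; only the factor 1.8 applies.
10.4 × 1.8 = 18.72.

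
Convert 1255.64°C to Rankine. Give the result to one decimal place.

2751.8°R

In Rankine: 1255.6400 × 1.8 + 491.67 = 2751.8°R.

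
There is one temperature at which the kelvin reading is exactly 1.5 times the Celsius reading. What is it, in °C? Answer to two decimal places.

Let C be the Celsius reading. The kelvin reading is K = 1·C + 273.15.
Require K = 1.5·C: 1·C + 273.15 = 1.5·C.
(-0.5)·C = -273.15  ⇒  C = 546.30.

546.30°C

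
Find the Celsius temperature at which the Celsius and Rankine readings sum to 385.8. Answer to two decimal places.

-37.81°C

Let C be the Celsius reading. The Rankine reading is R = 1.8·C + 491.67.
Require C + R = 385.8: (2.8)·C + 491.67 = 385.8.
C = (385.8 - 491.67) / (2.8) = -37.81.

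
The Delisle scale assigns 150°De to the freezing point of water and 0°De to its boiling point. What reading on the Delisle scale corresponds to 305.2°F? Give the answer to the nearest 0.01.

First in Celsius: (305.2 - 32) × 5/9 = 151.7778°C.
Linearly onto the Delisle scale: 150 + (151.7778 / 100) × (0 - 150) = -77.67°De.

-77.67°De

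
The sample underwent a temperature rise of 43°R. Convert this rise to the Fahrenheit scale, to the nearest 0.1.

43.0°F

Rankine and Fahrenheit degrees are the same size, so the interval is unchanged: 43.0.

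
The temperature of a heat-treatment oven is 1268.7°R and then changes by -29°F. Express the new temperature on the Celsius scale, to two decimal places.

415.57°C

Initial temperature in Celsius: (1268.7 - 491.67) × 5/9 = 431.6833°C.
The 29°F change is an interval, so only the factor 5/9 applies: -29 × 5/9 = -16.1111°C.
Final Celsius temperature: 431.6833 - 16.1111 = 415.5722°C.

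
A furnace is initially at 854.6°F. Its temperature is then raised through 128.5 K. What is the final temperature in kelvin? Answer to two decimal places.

858.65 K

Initial temperature in Celsius: (854.6 - 32) × 5/9 = 457.0000°C.
The 128.5 K change is an interval; Kelvin and Celsius degrees are the same size, so ΔC = +128.5°C.
Final Celsius temperature: 457.0000 + 128.5000 = 585.5000°C.
In kelvin: 585.5000 + 273.15 = 858.65 K.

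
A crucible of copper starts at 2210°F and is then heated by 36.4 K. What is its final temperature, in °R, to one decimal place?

Initial temperature in Celsius: (2210 - 32) × 5/9 = 1210.0000°C.
The 36.4 K change is an interval; Kelvin and Celsius degrees are the same size, so ΔC = +36.4°C.
Final Celsius temperature: 1210.0000 + 36.4000 = 1246.4000°C.
In Rankine: 1246.4000 × 1.8 + 491.67 = 2735.2°R.

2735.2°R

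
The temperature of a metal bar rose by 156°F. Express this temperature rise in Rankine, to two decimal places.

Fahrenheit and Rankine degrees are the same size, so the interval is unchanged: 156.00.

156.00°R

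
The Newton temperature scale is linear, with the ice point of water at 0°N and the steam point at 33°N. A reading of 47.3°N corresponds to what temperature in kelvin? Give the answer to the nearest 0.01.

416.48 K

Linear interpolation between the fixed points: C = (47.3 - 0) × 100 / (33 - 0) = 143.3333°C.
Then 143.3333 + 273.15 = 416.48 K.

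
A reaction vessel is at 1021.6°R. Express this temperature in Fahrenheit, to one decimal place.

In Celsius: (1021.6 - 491.67) × 5/9 = 294.4056°C.
In Fahrenheit: 294.4056 × 1.8 + 32 = 561.9°F.

561.9°F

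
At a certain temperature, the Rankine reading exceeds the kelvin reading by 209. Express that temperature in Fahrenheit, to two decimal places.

Let x be the kelvin reading; then the Rankine reading is 1.8·x.
(1.8·x) - x = 209  ⇒  (0.8)·x = 209  ⇒  x = 261.2500 K.
In Celsius: 261.25 - 273.15 = -11.9000°C.
In Fahrenheit: -11.9000 × 1.8 + 32 = 10.58°F.

10.58°F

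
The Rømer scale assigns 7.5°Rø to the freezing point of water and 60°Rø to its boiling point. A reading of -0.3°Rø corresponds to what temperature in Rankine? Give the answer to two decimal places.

464.93°R

Linear interpolation between the fixed points: C = (-0.3 - 7.5) × 100 / (60 - 7.5) = -14.8571°C.
Then -14.8571 × 1.8 + 491.67 = 464.93°R.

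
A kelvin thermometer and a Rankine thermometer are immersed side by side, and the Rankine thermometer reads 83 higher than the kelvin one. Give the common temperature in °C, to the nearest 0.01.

-169.40°C

Let x be the kelvin reading; then the Rankine reading is 1.8·x.
(1.8·x) - x = 83  ⇒  (0.8)·x = 83  ⇒  x = 103.7500 K.
In Celsius: 103.75 - 273.15 = -169.40°C.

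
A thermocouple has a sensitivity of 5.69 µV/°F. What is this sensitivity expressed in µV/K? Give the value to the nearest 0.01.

Since only a temperature interval is involved, the additive offset between the scales drops out.
A change of 1 K is a change of 1.8°F, so per K the value is 5.69 × 1.8 = 10.24.

10.24 µV/K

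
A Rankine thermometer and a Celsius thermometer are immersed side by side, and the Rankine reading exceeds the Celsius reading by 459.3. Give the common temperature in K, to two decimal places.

232.69 K

Let x be the Rankine reading; then the Celsius reading is 5/9·x - 273.15.
(5/9·x - 273.15) - x = -459.3  ⇒  (-4/9)·x = -186.15  ⇒  x = 418.8375°R.
In Celsius: (418.8375 - 491.67) × 5/9 = -40.4625°C.
In kelvin: -40.4625 + 273.15 = 232.69 K.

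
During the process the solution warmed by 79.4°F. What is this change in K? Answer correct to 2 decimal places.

44.11 K

Only the scale ratio 5/9 matters for a change in temperature.
79.4 × 5/9 = 44.11.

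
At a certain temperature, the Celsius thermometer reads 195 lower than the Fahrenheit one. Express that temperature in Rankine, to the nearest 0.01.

858.42°R

Let x be the Fahrenheit reading; then the Celsius reading is 5/9·x - 17.7778.
(5/9·x - 17.7778) - x = -195  ⇒  (-4/9)·x = -177.222  ⇒  x = 398.7500°F.
In Celsius: (398.75 - 32) × 5/9 = 203.7500°C.
In Rankine: 203.7500 × 1.8 + 491.67 = 858.42°R.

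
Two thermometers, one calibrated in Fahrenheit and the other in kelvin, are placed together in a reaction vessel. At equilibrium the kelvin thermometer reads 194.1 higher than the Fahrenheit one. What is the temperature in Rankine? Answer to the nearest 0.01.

Let x be the Fahrenheit reading; then the kelvin reading is 5/9·x + 255.372.
(5/9·x + 255.372) - x = 194.1  ⇒  (-4/9)·x = -61.2722  ⇒  x = 137.8625°F.
In Celsius: (137.8625 - 32) × 5/9 = 58.8125°C.
In Rankine: 58.8125 × 1.8 + 491.67 = 597.53°R.

597.53°R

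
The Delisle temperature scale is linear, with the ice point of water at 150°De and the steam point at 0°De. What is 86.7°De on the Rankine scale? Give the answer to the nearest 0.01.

Linear interpolation between the fixed points: C = (86.7 - 150) × 100 / (0 - 150) = 42.2000°C.
Then 42.2000 × 1.8 + 491.67 = 567.63°R.

567.63°R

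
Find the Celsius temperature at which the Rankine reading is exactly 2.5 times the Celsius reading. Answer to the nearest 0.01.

702.39°C

Let C be the Celsius reading. The Rankine reading is R = 1.8·C + 491.67.
Require R = 2.5·C: 1.8·C + 491.67 = 2.5·C.
(-0.7)·C = -491.67  ⇒  C = 702.39.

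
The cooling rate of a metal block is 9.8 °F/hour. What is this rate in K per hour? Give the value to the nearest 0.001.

5.444 K/hour

The quantity depends on a temperature interval, so only the ratio of degree sizes applies; the offset between the scales is irrelevant.
A change of 1°F is a change of 5/9 K, so 9.8 × 5/9 = 5.444.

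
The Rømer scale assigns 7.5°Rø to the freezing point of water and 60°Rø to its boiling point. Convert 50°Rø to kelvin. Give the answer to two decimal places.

354.10 K

Linear interpolation between the fixed points: C = (50 - 7.5) × 100 / (60 - 7.5) = 80.9524°C.
Then 80.9524 + 273.15 = 354.10 K.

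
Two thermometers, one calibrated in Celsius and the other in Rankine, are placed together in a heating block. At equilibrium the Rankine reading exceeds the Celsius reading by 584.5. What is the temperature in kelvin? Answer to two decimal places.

389.19 K

Let x be the Celsius reading; then the Rankine reading is 1.8·x + 491.67.
(1.8·x + 491.67) - x = 584.5  ⇒  (0.8)·x = 92.83  ⇒  x = 116.0375°C.
In kelvin: 116.0375 + 273.15 = 389.19 K.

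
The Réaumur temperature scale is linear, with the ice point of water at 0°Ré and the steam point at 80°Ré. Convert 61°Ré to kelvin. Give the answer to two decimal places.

Linear interpolation between the fixed points: C = (61 - 0) × 100 / (80 - 0) = 76.2500°C.
Then 76.2500 + 273.15 = 349.40 K.

349.40 K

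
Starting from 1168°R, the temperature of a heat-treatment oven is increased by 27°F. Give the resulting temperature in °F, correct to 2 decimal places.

735.33°F

Initial temperature in Celsius: (1168 - 491.67) × 5/9 = 375.7389°C.
The 27°F change is an interval, so only the factor 5/9 applies: +27 × 5/9 = +15.0000°C.
Final Celsius temperature: 375.7389 + 15.0000 = 390.7389°C.
In Fahrenheit: 390.7389 × 1.8 + 32 = 735.33°F.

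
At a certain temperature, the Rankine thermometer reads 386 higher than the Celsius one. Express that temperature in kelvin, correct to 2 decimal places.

141.06 K

Let x be the Celsius reading; then the Rankine reading is 1.8·x + 491.67.
(1.8·x + 491.67) - x = 386  ⇒  (0.8)·x = -105.67  ⇒  x = -132.0875°C.
In kelvin: -132.0875 + 273.15 = 141.06 K.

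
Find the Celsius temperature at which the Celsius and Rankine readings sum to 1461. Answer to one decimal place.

Let C be the Celsius reading. The Rankine reading is R = 1.8·C + 491.67.
Require C + R = 1461: (2.8)·C + 491.67 = 1461.
C = (1461 - 491.67) / (2.8) = 346.2.

346.2°C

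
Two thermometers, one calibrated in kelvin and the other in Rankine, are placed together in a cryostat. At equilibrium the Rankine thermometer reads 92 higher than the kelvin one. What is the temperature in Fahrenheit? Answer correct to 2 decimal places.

-252.67°F

Let x be the kelvin reading; then the Rankine reading is 1.8·x.
(1.8·x) - x = 92  ⇒  (0.8)·x = 92  ⇒  x = 115.0000 K.
In Celsius: 115 - 273.15 = -158.1500°C.
In Fahrenheit: -158.1500 × 1.8 + 32 = -252.67°F.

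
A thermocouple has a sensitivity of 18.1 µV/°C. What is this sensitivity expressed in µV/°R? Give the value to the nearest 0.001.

10.056 µV/°R

Since only a temperature interval is involved, the additive offset between the scales drops out.
A change of 1°R is a change of 5/9°C, so per °R the value is 18.1 × 5/9 = 10.056.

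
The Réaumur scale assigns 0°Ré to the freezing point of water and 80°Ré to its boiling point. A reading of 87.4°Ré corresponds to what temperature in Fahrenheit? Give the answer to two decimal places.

228.65°F

Linear interpolation between the fixed points: C = (87.4 - 0) × 100 / (80 - 0) = 109.2500°C.
Then 109.2500 × 1.8 + 32 = 228.65°F.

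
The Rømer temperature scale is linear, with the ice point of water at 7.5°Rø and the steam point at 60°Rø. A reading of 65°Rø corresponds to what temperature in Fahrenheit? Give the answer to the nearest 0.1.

229.1°F

Linear interpolation between the fixed points: C = (65 - 7.5) × 100 / (60 - 7.5) = 109.5238°C.
Then 109.5238 × 1.8 + 32 = 229.1°F.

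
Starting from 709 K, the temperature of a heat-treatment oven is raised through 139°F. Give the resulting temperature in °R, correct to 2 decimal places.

Initial temperature in Celsius: 709 - 273.15 = 435.8500°C.
The 139°F change is an interval, so only the factor 5/9 applies: +139 × 5/9 = +77.2222°C.
Final Celsius temperature: 435.8500 + 77.2222 = 513.0722°C.
In Rankine: 513.0722 × 1.8 + 491.67 = 1415.20°R.

1415.20°R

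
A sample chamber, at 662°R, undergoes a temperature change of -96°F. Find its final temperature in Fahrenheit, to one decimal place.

Initial temperature in Celsius: (662 - 491.67) × 5/9 = 94.6278°C.
The 96°F change is an interval, so only the factor 5/9 applies: -96 × 5/9 = -53.3333°C.
Final Celsius temperature: 94.6278 - 53.3333 = 41.2944°C.
In Fahrenheit: 41.2944 × 1.8 + 32 = 106.3°F.

106.3°F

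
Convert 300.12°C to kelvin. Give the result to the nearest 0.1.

573.3 K

In kelvin: 300.1200 + 273.15 = 573.3 K.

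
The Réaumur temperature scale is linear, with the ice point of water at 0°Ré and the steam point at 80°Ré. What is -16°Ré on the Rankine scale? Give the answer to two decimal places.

Linear interpolation between the fixed points: C = (-16 - 0) × 100 / (80 - 0) = -20.0000°C.
Then -20.0000 × 1.8 + 491.67 = 455.67°R.

455.67°R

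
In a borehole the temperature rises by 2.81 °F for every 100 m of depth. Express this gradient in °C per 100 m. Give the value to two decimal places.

Since only a temperature interval is involved, the additive offset between the scales drops out.
A change of 1°F is a change of 5/9°C, so 2.81 × 5/9 = 1.56.

1.56 °C/100 m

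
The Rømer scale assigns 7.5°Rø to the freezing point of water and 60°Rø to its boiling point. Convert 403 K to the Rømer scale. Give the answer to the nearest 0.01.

First in Celsius: 403 - 273.15 = 129.8500°C.
Linearly onto the Rømer scale: 7.5 + (129.8500 / 100) × (60 - 7.5) = 75.67°Rø.

75.67°Rø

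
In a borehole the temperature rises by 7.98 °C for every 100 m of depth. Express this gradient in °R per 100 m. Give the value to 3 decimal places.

Since only a temperature interval is involved, the additive offset between the scales drops out.
A change of 1°C is a change of 1.8°R, so 7.98 × 1.8 = 14.364.

14.364 °R/100 m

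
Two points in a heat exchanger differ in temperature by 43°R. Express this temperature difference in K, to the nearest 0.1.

An interval of 1°R corresponds to 5/9 K.
43 × 5/9 = 23.9.

23.9 K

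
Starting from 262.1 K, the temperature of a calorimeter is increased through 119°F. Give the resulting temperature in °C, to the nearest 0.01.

55.06°C

Initial temperature in Celsius: 262.1 - 273.15 = -11.0500°C.
The 119°F change is an interval, so only the factor 5/9 applies: +119 × 5/9 = +66.1111°C.
Final Celsius temperature: -11.0500 + 66.1111 = 55.0611°C.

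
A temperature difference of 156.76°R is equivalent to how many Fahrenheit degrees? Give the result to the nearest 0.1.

156.8°F

Rankine and Fahrenheit degrees are the same size, so the interval is unchanged: 156.8.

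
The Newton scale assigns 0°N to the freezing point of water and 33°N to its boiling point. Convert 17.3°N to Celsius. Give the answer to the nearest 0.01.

Linear interpolation between the fixed points: C = (17.3 - 0) × 100 / (33 - 0) = 52.4242°C.

52.42°C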